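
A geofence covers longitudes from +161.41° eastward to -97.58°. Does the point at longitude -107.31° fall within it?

Band width going east from +161.41° to -97.58°: ((-97.58 − 161.41) mod 360) = 101.01°.
Offset of -107.31° east of the west edge: ((-107.31 − 161.41) mod 360) = 91.28°.
91.28° ≤ 101.01° ⇒ inside.

Yes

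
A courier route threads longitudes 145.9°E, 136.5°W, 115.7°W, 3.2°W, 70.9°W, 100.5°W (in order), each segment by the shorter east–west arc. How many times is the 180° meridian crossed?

1

Leg 1: +145.9° → -136.5°, shortest Δλ = 77.6° (east) — crosses 180°.
Leg 2: -136.5° → -115.7°, shortest Δλ = 20.8° (east) — does not cross 180°.
Leg 3: -115.7° → -3.2°, shortest Δλ = 112.5° (east) — does not cross 180°.
Leg 4: -3.2° → -70.9°, shortest Δλ = -67.7° (west) — does not cross 180°.
Leg 5: -70.9° → -100.5°, shortest Δλ = -29.6° (west) — does not cross 180°.
Total crossings: 1.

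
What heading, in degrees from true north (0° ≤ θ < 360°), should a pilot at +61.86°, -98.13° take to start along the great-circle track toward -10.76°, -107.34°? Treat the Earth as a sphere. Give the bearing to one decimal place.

189.5°

Δλ = -107.34 − -98.13 = -9.21°.
θ = atan2( sin Δλ · cos φ₂ , cos φ₁ · sin φ₂ − sin φ₁ · cos φ₂ · cos Δλ )
  = atan2(-0.15724, -0.94318) = -170.535° → normalised to [0°, 360°): 189.465°.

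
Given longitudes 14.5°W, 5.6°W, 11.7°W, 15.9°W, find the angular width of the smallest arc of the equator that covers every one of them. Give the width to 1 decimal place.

10.3°

Sort the longitudes: -15.9°, -14.5°, -11.7°, -5.6°.
Eastward gaps between consecutive values (wrapping around): 1.4°, 2.8°, 6.1°, 349.7°.
Largest gap = 349.7° ⇒ minimal covering band is its complement: 360° − 349.7° = 10.3°.
Band runs from -15.9° eastward to -5.6°.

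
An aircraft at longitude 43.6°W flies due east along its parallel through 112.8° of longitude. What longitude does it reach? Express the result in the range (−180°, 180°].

Start at -43.6°; shift +112.8° → +69.2°.
+69.2° already lies in (−180°, 180°].

69.2°E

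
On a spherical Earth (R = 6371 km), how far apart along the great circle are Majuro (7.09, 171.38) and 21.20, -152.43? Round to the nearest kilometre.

Δλ = -152.43 − 171.38 = -323.81°; wrapped into (−180°, 180°]: 36.19°.
Δφ = 21.20 − 7.09 = 14.11°.
a = sin²(Δφ/2) + cos φ₁ · cos φ₂ · sin²(Δλ/2) = 0.104337.
c = 2·atan2(√a, √(1−a)) = 0.65782 rad → d = 6371·c ≈ 4190.99 km.

4191 km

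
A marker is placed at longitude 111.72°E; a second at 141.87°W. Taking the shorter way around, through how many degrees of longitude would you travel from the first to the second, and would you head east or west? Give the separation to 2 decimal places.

106.41° east

Raw difference: -141.87 − 111.72 = -253.59°.
Normalise into (−180°, 180°]: -253.59° + 360° = 106.41°.
Positive ⇒ the second point lies to the east; separation 106.41°.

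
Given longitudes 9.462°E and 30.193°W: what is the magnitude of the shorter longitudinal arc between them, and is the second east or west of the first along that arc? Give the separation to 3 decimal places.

Raw difference: -30.193 − 9.462 = -39.655°.
Normalise into (−180°, 180°]: -39.655° stays -39.655°.
Negative ⇒ the second point lies to the west; separation 39.655°.

39.655° west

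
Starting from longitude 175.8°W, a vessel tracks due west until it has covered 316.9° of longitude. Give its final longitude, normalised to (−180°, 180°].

Start at -175.8°; shift −316.9° → -492.7°.
-492.7° lies outside (−180°, 180°]; add 360° → -132.7°.

132.7°W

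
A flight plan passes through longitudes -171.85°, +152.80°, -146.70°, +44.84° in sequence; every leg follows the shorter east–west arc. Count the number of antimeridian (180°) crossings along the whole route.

3

Leg 1: -171.85° → +152.80°, shortest Δλ = -35.35° (west) — crosses 180°.
Leg 2: +152.80° → -146.70°, shortest Δλ = 60.5° (east) — crosses 180°.
Leg 3: -146.70° → +44.84°, shortest Δλ = -168.46° (west) — crosses 180°.
Total crossings: 3.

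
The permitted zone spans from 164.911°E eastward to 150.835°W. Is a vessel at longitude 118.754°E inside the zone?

Band width going east from +164.911° to -150.835°: ((-150.835 − 164.911) mod 360) = 44.254°.
Offset of +118.754° east of the west edge: ((118.754 − 164.911) mod 360) = 313.843°.
313.843° > 44.254° ⇒ outside.

No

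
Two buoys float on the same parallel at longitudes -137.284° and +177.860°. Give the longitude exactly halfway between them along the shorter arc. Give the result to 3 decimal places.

-159.712°

Signed shortest Δλ from -137.284° to +177.860° is -44.856°.
Midpoint longitude = -137.284° + (-44.856°)/2 = -137.284° − 22.428° = -159.712°.
(The naïve average (-137.284 + +177.860)/2 = 20.288° is on the wrong side of the globe.)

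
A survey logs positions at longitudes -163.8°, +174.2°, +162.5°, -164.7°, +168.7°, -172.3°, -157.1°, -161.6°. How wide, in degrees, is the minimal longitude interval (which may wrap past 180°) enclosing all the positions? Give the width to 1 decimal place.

Sort the longitudes: -172.3°, -164.7°, -163.8°, -161.6°, -157.1°, +162.5°, +168.7°, +174.2°.
Eastward gaps between consecutive values (wrapping around): 7.6°, 0.9°, 2.2°, 4.5°, 319.6°, 6.2°, 5.5°, 13.5°.
Largest gap = 319.6° ⇒ minimal covering band is its complement: 360° − 319.6° = 40.4°.
Band runs from +162.5° eastward to -157.1°, crossing the antimeridian.

40.4°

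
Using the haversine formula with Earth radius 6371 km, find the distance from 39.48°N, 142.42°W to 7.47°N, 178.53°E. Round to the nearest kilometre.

5270 km

Δλ = 178.53 − -142.42 = 320.95°; wrapped into (−180°, 180°]: -39.05°.
Δφ = 7.47 − 39.48 = -32.01°.
a = sin²(Δφ/2) + cos φ₁ · cos φ₂ · sin²(Δλ/2) = 0.161507.
c = 2·atan2(√a, √(1−a)) = 0.82714 rad → d = 6371·c ≈ 5269.69 km.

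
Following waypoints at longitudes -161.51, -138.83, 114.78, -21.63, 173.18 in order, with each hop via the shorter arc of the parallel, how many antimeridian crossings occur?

Leg 1: -161.51° → -138.83°, shortest Δλ = 22.68° (east) — does not cross 180°.
Leg 2: -138.83° → +114.78°, shortest Δλ = -106.39° (west) — crosses 180°.
Leg 3: +114.78° → -21.63°, shortest Δλ = -136.41° (west) — does not cross 180°.
Leg 4: -21.63° → +173.18°, shortest Δλ = -165.19° (west) — crosses 180°.
Total crossings: 2.

2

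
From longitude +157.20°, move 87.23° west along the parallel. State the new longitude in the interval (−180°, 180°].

+69.97°

Start at +157.20°; shift −87.23° → +69.97°.
+69.97° already lies in (−180°, 180°].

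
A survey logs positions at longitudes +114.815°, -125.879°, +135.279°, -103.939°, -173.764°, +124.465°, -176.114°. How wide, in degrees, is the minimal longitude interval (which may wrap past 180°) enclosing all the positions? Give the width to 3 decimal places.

141.246°

Sort the longitudes: -176.114°, -173.764°, -125.879°, -103.939°, +114.815°, +124.465°, +135.279°.
Eastward gaps between consecutive values (wrapping around): 2.350°, 47.885°, 21.940°, 218.754°, 9.650°, 10.814°, 48.607°.
Largest gap = 218.754° ⇒ minimal covering band is its complement: 360° − 218.754° = 141.246°.
Band runs from +114.815° eastward to -103.939°, crossing the antimeridian.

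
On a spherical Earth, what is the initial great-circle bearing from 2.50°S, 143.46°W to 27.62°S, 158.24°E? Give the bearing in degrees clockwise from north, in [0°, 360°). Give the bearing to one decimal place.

239.6°

Δλ = 158.24 − -143.46 = 301.70°; wrapped into (−180°, 180°]: -58.30°.
θ = atan2( sin Δλ · cos φ₂ , cos φ₁ · sin φ₂ − sin φ₁ · cos φ₂ · cos Δλ )
  = atan2(-0.75385, -0.44286) = -120.432° → normalised to [0°, 360°): 239.568°.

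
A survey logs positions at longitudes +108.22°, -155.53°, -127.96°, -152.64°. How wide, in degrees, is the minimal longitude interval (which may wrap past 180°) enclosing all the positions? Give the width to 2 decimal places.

Sort the longitudes: -155.53°, -152.64°, -127.96°, +108.22°.
Eastward gaps between consecutive values (wrapping around): 2.89°, 24.68°, 236.18°, 96.25°.
Largest gap = 236.18° ⇒ minimal covering band is its complement: 360° − 236.18° = 123.82°.
Band runs from +108.22° eastward to -127.96°, crossing the antimeridian.

123.82°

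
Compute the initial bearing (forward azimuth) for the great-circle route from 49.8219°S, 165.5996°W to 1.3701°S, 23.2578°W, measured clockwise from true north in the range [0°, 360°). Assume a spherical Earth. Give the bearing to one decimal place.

Δλ = -23.2578 − -165.5996 = 142.3418°.
θ = atan2( sin Δλ · cos φ₂ , cos φ₁ · sin φ₂ − sin φ₁ · cos φ₂ · cos Δλ )
  = atan2(0.61077, -0.62012) = 135.435° → normalised to [0°, 360°): 135.435°.

135.4°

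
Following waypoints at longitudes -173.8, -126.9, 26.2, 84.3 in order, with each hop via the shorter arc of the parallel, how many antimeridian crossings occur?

0

Leg 1: -173.8° → -126.9°, shortest Δλ = 46.9° (east) — does not cross 180°.
Leg 2: -126.9° → +26.2°, shortest Δλ = 153.1° (east) — does not cross 180°.
Leg 3: +26.2° → +84.3°, shortest Δλ = 58.1° (east) — does not cross 180°.
Total crossings: 0.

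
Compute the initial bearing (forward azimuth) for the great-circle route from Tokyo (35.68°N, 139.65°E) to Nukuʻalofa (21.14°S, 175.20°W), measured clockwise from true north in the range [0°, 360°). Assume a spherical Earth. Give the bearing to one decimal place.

Δλ = -175.20 − 139.65 = -314.85°; wrapped into (−180°, 180°]: 45.15°.
θ = atan2( sin Δλ · cos φ₂ , cos φ₁ · sin φ₂ − sin φ₁ · cos φ₂ · cos Δλ )
  = atan2(0.66124, -0.67661) = 135.658° → normalised to [0°, 360°): 135.658°.

135.7°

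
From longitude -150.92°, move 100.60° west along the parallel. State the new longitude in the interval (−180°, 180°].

+108.48°

Start at -150.92°; shift −100.60° → -251.52°.
-251.52° lies outside (−180°, 180°]; add 360° → +108.48°.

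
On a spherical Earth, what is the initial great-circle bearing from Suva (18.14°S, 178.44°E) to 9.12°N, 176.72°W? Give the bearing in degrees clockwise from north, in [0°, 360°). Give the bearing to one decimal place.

10.3°

Δλ = -176.72 − 178.44 = -355.16°; wrapped into (−180°, 180°]: 4.84°.
θ = atan2( sin Δλ · cos φ₂ , cos φ₁ · sin φ₂ − sin φ₁ · cos φ₂ · cos Δλ )
  = atan2(0.08331, 0.45693) = 10.333° → normalised to [0°, 360°): 10.333°.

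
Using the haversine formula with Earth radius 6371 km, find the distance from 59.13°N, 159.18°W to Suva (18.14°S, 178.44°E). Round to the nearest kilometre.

8831 km

Δλ = 178.44 − -159.18 = 337.62°; wrapped into (−180°, 180°]: -22.38°.
Δφ = -18.14 − 59.13 = -77.27°.
a = sin²(Δφ/2) + cos φ₁ · cos φ₂ · sin²(Δλ/2) = 0.408184.
c = 2·atan2(√a, √(1−a)) = 1.38612 rad → d = 6371·c ≈ 8830.95 km.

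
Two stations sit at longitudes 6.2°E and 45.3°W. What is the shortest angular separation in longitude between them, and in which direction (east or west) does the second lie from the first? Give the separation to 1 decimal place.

Raw difference: -45.3 − 6.2 = -51.5°.
Normalise into (−180°, 180°]: -51.5° stays -51.5°.
Negative ⇒ the second point lies to the west; separation 51.5°.

51.5° west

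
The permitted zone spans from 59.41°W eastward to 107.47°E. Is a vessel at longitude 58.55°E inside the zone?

Yes

Band width going east from -59.41° to +107.47°: ((107.47 − -59.41) mod 360) = 166.88°.
Offset of +58.55° east of the west edge: ((58.55 − -59.41) mod 360) = 117.96°.
117.96° ≤ 166.88° ⇒ inside.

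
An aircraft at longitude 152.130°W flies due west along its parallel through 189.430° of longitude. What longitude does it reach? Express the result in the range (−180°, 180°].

Start at -152.130°; shift −189.430° → -341.560°.
-341.560° lies outside (−180°, 180°]; add 360° → +18.440°.

18.440°E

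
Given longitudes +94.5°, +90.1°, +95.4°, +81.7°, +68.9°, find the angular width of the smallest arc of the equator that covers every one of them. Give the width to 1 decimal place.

26.5°

Sort the longitudes: +68.9°, +81.7°, +90.1°, +94.5°, +95.4°.
Eastward gaps between consecutive values (wrapping around): 12.8°, 8.4°, 4.4°, 0.9°, 333.5°.
Largest gap = 333.5° ⇒ minimal covering band is its complement: 360° − 333.5° = 26.5°.
Band runs from +68.9° eastward to +95.4°.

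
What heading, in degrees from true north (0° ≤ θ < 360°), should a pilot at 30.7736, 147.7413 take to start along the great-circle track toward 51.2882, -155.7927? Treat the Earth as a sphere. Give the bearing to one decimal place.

46.6°

Δλ = -155.7927 − 147.7413 = -303.5340°; wrapped into (−180°, 180°]: 56.4660°.
θ = atan2( sin Δλ · cos φ₂ , cos φ₁ · sin φ₂ − sin φ₁ · cos φ₂ · cos Δλ )
  = atan2(0.52131, 0.49366) = 46.560° → normalised to [0°, 360°): 46.560°.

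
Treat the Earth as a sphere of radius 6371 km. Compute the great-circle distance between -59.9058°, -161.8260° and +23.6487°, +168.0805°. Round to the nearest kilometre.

Δλ = 168.0805 − -161.8260 = 329.9065°; wrapped into (−180°, 180°]: -30.0935°.
Δφ = 23.6487 − -59.9058 = 83.5545°.
a = sin²(Δφ/2) + cos φ₁ · cos φ₂ · sin²(Δλ/2) = 0.474827.
c = 2·atan2(√a, √(1−a)) = 1.52043 rad → d = 6371·c ≈ 9686.65 km.

9687 km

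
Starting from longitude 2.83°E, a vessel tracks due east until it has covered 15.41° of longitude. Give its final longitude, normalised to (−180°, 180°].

18.24°E

Start at +2.83°; shift +15.41° → +18.24°.
+18.24° already lies in (−180°, 180°].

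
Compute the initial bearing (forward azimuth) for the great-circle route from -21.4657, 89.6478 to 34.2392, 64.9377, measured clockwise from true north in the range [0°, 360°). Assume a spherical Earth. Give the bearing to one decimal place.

Δλ = 64.9377 − 89.6478 = -24.7101°.
θ = atan2( sin Δλ · cos φ₂ , cos φ₁ · sin φ₂ − sin φ₁ · cos φ₂ · cos Δλ )
  = atan2(-0.34558, 0.79845) = -23.404° → normalised to [0°, 360°): 336.596°.

336.6°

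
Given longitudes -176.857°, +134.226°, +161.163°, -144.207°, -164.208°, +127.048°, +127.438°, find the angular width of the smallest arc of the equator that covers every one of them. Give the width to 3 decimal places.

Sort the longitudes: -176.857°, -164.208°, -144.207°, +127.048°, +127.438°, +134.226°, +161.163°.
Eastward gaps between consecutive values (wrapping around): 12.649°, 20.001°, 271.255°, 0.390°, 6.788°, 26.937°, 21.980°.
Largest gap = 271.255° ⇒ minimal covering band is its complement: 360° − 271.255° = 88.745°.
Band runs from +127.048° eastward to -144.207°, crossing the antimeridian.

88.745°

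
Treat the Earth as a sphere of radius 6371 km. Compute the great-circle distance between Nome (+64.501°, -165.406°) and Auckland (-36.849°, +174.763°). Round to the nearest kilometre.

Δλ = 174.763 − -165.406 = 340.169°; wrapped into (−180°, 180°]: -19.831°.
Δφ = -36.849 − 64.501 = -101.350°.
a = sin²(Δφ/2) + cos φ₁ · cos φ₂ · sin²(Δλ/2) = 0.608616.
c = 2·atan2(√a, √(1−a)) = 1.78977 rad → d = 6371·c ≈ 11402.64 km.

11403 km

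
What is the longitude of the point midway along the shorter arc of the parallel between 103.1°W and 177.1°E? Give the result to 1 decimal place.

Signed shortest Δλ from -103.1° to +177.1° is -79.8°.
Midpoint longitude = -103.1° + (-79.8°)/2 = -103.1° − 39.9° = -143.0°.
(The naïve average (-103.1 + +177.1)/2 = 37.0° is on the wrong side of the globe.)

143.0°W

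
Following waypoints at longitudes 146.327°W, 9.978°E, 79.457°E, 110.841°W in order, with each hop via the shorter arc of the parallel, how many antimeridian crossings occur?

Leg 1: -146.327° → +9.978°, shortest Δλ = 156.305° (east) — does not cross 180°.
Leg 2: +9.978° → +79.457°, shortest Δλ = 69.479° (east) — does not cross 180°.
Leg 3: +79.457° → -110.841°, shortest Δλ = 169.702° (east) — crosses 180°.
Total crossings: 1.

1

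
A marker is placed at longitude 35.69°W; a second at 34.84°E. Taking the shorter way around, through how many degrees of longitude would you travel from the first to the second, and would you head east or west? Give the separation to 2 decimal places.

70.53° east

Raw difference: 34.84 − -35.69 = 70.53°.
Normalise into (−180°, 180°]: 70.53° stays 70.53°.
Positive ⇒ the second point lies to the east; separation 70.53°.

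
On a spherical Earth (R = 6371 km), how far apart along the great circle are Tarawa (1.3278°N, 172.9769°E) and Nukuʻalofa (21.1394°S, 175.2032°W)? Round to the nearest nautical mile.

Δλ = -175.2032 − 172.9769 = -348.1801°; wrapped into (−180°, 180°]: 11.8199°.
Δφ = -21.1394 − 1.3278 = -22.4672°.
a = sin²(Δφ/2) + cos φ₁ · cos φ₂ · sin²(Δλ/2) = 0.047837.
c = 2·atan2(√a, √(1−a)) = 0.44100 rad → d = 6371·c ≈ 2809.59 km ≈ 1517.05 nmi.

1517 nmi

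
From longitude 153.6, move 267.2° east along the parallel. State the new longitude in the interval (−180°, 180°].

+60.8°

Start at +153.6°; shift +267.2° → +420.8°.
+420.8° lies outside (−180°, 180°]; subtract 360° → +60.8°.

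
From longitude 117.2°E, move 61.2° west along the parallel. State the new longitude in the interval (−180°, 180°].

56.0°E

Start at +117.2°; shift −61.2° → +56.0°.
+56.0° already lies in (−180°, 180°].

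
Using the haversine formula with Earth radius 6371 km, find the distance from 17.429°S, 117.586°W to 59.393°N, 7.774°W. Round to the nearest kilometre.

12786 km

Δλ = -7.774 − -117.586 = 109.812°.
Δφ = 59.393 − -17.429 = 76.822°.
a = sin²(Δφ/2) + cos φ₁ · cos φ₂ · sin²(Δλ/2) = 0.711219.
c = 2·atan2(√a, √(1−a)) = 2.00693 rad → d = 6371·c ≈ 12786.16 km.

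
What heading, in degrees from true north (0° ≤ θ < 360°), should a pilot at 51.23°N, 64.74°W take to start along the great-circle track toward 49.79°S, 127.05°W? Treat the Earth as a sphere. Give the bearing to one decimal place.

Δλ = -127.05 − -64.74 = -62.31°.
θ = atan2( sin Δλ · cos φ₂ , cos φ₁ · sin φ₂ − sin φ₁ · cos φ₂ · cos Δλ )
  = atan2(-0.57165, -0.71211) = -141.244° → normalised to [0°, 360°): 218.756°.

218.8°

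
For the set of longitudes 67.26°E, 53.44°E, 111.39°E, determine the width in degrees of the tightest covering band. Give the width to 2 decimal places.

Sort the longitudes: +53.44°, +67.26°, +111.39°.
Eastward gaps between consecutive values (wrapping around): 13.82°, 44.13°, 302.05°.
Largest gap = 302.05° ⇒ minimal covering band is its complement: 360° − 302.05° = 57.95°.
Band runs from +53.44° eastward to +111.39°.

57.95°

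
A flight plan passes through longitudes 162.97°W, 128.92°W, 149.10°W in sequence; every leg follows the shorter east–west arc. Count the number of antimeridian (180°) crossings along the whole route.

0

Leg 1: -162.97° → -128.92°, shortest Δλ = 34.05° (east) — does not cross 180°.
Leg 2: -128.92° → -149.10°, shortest Δλ = -20.18° (west) — does not cross 180°.
Total crossings: 0.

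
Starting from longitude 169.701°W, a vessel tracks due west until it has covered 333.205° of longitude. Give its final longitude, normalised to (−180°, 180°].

Start at -169.701°; shift −333.205° → -502.906°.
-502.906° lies outside (−180°, 180°]; add 360° → -142.906°.

142.906°W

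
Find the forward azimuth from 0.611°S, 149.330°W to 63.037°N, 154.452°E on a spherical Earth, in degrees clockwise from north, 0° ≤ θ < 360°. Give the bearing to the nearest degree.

Δλ = 154.452 − -149.330 = 303.782°; wrapped into (−180°, 180°]: -56.218°.
θ = atan2( sin Δλ · cos φ₂ , cos φ₁ · sin φ₂ − sin φ₁ · cos φ₂ · cos Δλ )
  = atan2(-0.37686, 0.89394) = -22.859° → normalised to [0°, 360°): 337.141°.

337°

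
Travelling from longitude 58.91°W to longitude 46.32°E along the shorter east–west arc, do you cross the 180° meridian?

No

Signed shortest Δλ = ((46.32 − -58.91 + 180) mod 360) − 180 = 105.23°.
Going east by 105.23° from -58.91° reaches +46.32° without touching 180°.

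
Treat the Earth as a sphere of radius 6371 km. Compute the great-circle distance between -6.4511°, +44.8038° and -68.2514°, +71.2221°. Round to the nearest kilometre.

7147 km

Δλ = 71.2221 − 44.8038 = 26.4183°.
Δφ = -68.2514 − -6.4511 = -61.8003°.
a = sin²(Δφ/2) + cos φ₁ · cos φ₂ · sin²(Δλ/2) = 0.282952.
c = 2·atan2(√a, √(1−a)) = 1.12176 rad → d = 6371·c ≈ 7146.74 km.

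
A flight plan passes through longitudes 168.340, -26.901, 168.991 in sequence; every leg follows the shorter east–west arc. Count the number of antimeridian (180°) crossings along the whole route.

2

Leg 1: +168.340° → -26.901°, shortest Δλ = 164.759° (east) — crosses 180°.
Leg 2: -26.901° → +168.991°, shortest Δλ = -164.108° (west) — crosses 180°.
Total crossings: 2.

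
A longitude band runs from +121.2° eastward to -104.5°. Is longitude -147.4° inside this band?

Band width going east from +121.2° to -104.5°: ((-104.5 − 121.2) mod 360) = 134.3°.
Offset of -147.4° east of the west edge: ((-147.4 − 121.2) mod 360) = 91.4°.
91.4° ≤ 134.3° ⇒ inside.

Yes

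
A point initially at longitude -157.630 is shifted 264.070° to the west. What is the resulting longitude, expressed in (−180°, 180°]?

-61.700°

Start at -157.630°; shift −264.070° → -421.700°.
-421.700° lies outside (−180°, 180°]; add 360° → -61.700°.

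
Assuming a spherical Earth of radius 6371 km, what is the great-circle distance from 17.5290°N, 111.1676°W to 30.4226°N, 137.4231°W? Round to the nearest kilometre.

3017 km

Δλ = -137.4231 − -111.1676 = -26.2555°.
Δφ = 30.4226 − 17.5290 = 12.8936°.
a = sin²(Δφ/2) + cos φ₁ · cos φ₂ · sin²(Δλ/2) = 0.055024.
c = 2·atan2(√a, √(1−a)) = 0.47356 rad → d = 6371·c ≈ 3017.02 km.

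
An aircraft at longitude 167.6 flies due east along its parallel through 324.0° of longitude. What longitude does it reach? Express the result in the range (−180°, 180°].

Start at +167.6°; shift +324.0° → +491.6°.
+491.6° lies outside (−180°, 180°]; subtract 360° → +131.6°.

+131.6°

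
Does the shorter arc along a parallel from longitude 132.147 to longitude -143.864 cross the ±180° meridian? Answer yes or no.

Yes

Naïve |-143.864 − 132.147| = 276.011° > 180°, so the shorter arc goes the other way round — across 180°.
Signed shortest Δλ = ((-143.864 − 132.147 + 180) mod 360) − 180 = 83.989°.
Going east by 83.989° from +132.147° passes through 180° before reaching -143.864°.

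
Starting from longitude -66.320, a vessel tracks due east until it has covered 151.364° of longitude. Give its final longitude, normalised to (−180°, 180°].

+85.044°

Start at -66.320°; shift +151.364° → +85.044°.
+85.044° already lies in (−180°, 180°].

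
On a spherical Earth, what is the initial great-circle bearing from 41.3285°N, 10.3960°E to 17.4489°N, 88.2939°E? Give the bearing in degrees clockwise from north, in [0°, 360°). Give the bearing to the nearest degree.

Δλ = 88.2939 − 10.3960 = 77.8979°.
θ = atan2( sin Δλ · cos φ₂ , cos φ₁ · sin φ₂ − sin φ₁ · cos φ₂ · cos Δλ )
  = atan2(0.93278, 0.09309) = 84.301° → normalised to [0°, 360°): 84.301°.

84°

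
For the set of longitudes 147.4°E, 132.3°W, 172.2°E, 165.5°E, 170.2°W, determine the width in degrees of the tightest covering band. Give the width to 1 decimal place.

80.3°

Sort the longitudes: -170.2°, -132.3°, +147.4°, +165.5°, +172.2°.
Eastward gaps between consecutive values (wrapping around): 37.9°, 279.7°, 18.1°, 6.7°, 17.6°.
Largest gap = 279.7° ⇒ minimal covering band is its complement: 360° − 279.7° = 80.3°.
Band runs from +147.4° eastward to -132.3°, crossing the antimeridian.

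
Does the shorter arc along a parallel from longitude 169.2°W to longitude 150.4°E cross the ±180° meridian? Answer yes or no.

Yes

Naïve |150.4 − -169.2| = 319.6° > 180°, so the shorter arc goes the other way round — across 180°.
Signed shortest Δλ = ((150.4 − -169.2 + 180) mod 360) − 180 = -40.4°.
Going west by 40.4° from -169.2° passes through 180° before reaching +150.4°.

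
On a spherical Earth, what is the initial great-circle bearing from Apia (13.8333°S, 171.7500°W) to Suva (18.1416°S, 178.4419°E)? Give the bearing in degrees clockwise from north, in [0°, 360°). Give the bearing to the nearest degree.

244°

Δλ = 178.4419 − -171.7500 = 350.1919°; wrapped into (−180°, 180°]: -9.8081°.
θ = atan2( sin Δλ · cos φ₂ , cos φ₁ · sin φ₂ − sin φ₁ · cos φ₂ · cos Δλ )
  = atan2(-0.16188, -0.07844) = -115.854° → normalised to [0°, 360°): 244.146°.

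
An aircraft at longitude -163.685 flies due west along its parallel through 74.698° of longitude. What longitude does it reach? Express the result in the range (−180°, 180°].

+121.617°

Start at -163.685°; shift −74.698° → -238.383°.
-238.383° lies outside (−180°, 180°]; add 360° → +121.617°.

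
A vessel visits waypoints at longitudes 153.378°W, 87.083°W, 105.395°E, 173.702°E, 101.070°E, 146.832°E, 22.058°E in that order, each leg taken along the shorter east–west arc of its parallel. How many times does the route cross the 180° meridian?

Leg 1: -153.378° → -87.083°, shortest Δλ = 66.295° (east) — does not cross 180°.
Leg 2: -87.083° → +105.395°, shortest Δλ = -167.522° (west) — crosses 180°.
Leg 3: +105.395° → +173.702°, shortest Δλ = 68.307° (east) — does not cross 180°.
Leg 4: +173.702° → +101.070°, shortest Δλ = -72.632° (west) — does not cross 180°.
Leg 5: +101.070° → +146.832°, shortest Δλ = 45.762° (east) — does not cross 180°.
Leg 6: +146.832° → +22.058°, shortest Δλ = -124.774° (west) — does not cross 180°.
Total crossings: 1.

1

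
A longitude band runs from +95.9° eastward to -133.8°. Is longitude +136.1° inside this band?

Yes

Band width going east from +95.9° to -133.8°: ((-133.8 − 95.9) mod 360) = 130.3°.
Offset of +136.1° east of the west edge: ((136.1 − 95.9) mod 360) = 40.2°.
40.2° ≤ 130.3° ⇒ inside.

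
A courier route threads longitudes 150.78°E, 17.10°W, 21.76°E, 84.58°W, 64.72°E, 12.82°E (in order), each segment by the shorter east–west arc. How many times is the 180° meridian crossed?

Leg 1: +150.78° → -17.10°, shortest Δλ = -167.88° (west) — does not cross 180°.
Leg 2: -17.10° → +21.76°, shortest Δλ = 38.86° (east) — does not cross 180°.
Leg 3: +21.76° → -84.58°, shortest Δλ = -106.34° (west) — does not cross 180°.
Leg 4: -84.58° → +64.72°, shortest Δλ = 149.3° (east) — does not cross 180°.
Leg 5: +64.72° → +12.82°, shortest Δλ = -51.9° (west) — does not cross 180°.
Total crossings: 0.

0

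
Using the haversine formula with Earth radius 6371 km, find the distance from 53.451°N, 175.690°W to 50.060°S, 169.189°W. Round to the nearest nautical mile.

Δλ = -169.189 − -175.690 = 6.501°.
Δφ = -50.060 − 53.451 = -103.511°.
a = sin²(Δφ/2) + cos φ₁ · cos φ₂ · sin²(Δλ/2) = 0.618045.
c = 2·atan2(√a, √(1−a)) = 1.80914 rad → d = 6371·c ≈ 11526.01 km ≈ 6223.55 nmi.

6224 nmi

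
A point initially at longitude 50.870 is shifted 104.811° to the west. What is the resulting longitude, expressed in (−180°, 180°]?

-53.941°

Start at +50.870°; shift −104.811° → -53.941°.
-53.941° already lies in (−180°, 180°].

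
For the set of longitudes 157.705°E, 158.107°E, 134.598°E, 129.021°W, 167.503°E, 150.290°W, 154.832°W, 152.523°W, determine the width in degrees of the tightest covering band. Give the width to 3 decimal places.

96.381°

Sort the longitudes: -154.832°, -152.523°, -150.290°, -129.021°, +134.598°, +157.705°, +158.107°, +167.503°.
Eastward gaps between consecutive values (wrapping around): 2.309°, 2.233°, 21.269°, 263.619°, 23.107°, 0.402°, 9.396°, 37.665°.
Largest gap = 263.619° ⇒ minimal covering band is its complement: 360° − 263.619° = 96.381°.
Band runs from +134.598° eastward to -129.021°, crossing the antimeridian.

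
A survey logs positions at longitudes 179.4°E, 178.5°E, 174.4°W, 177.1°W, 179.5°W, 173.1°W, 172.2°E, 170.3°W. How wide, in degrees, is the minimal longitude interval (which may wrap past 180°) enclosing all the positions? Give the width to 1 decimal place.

Sort the longitudes: -179.5°, -177.1°, -174.4°, -173.1°, -170.3°, +172.2°, +178.5°, +179.4°.
Eastward gaps between consecutive values (wrapping around): 2.4°, 2.7°, 1.3°, 2.8°, 342.5°, 6.3°, 0.9°, 1.1°.
Largest gap = 342.5° ⇒ minimal covering band is its complement: 360° − 342.5° = 17.5°.
Band runs from +172.2° eastward to -170.3°, crossing the antimeridian.

17.5°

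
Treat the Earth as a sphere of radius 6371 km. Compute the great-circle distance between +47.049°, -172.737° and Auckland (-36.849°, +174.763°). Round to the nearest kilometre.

9412 km

Δλ = 174.763 − -172.737 = 347.500°; wrapped into (−180°, 180°]: -12.500°.
Δφ = -36.849 − 47.049 = -83.898°.
a = sin²(Δφ/2) + cos φ₁ · cos φ₂ · sin²(Δλ/2) = 0.453313.
c = 2·atan2(√a, √(1−a)) = 1.47729 rad → d = 6371·c ≈ 9411.79 km.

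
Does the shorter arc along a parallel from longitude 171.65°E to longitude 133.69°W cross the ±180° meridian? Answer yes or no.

Yes

Naïve |-133.69 − 171.65| = 305.34° > 180°, so the shorter arc goes the other way round — across 180°.
Signed shortest Δλ = ((-133.69 − 171.65 + 180) mod 360) − 180 = 54.66°.
Going east by 54.66° from +171.65° passes through 180° before reaching -133.69°.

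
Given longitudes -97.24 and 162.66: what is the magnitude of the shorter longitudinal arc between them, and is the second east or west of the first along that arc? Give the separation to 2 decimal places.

100.10° west

Raw difference: 162.66 − -97.24 = 259.9°.
Normalise into (−180°, 180°]: 259.9° − 360° = -100.1°.
Negative ⇒ the second point lies to the west; separation 100.10°.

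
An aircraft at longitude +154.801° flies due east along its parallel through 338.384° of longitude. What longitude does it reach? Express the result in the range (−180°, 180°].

Start at +154.801°; shift +338.384° → +493.185°.
+493.185° lies outside (−180°, 180°]; subtract 360° → +133.185°.

+133.185°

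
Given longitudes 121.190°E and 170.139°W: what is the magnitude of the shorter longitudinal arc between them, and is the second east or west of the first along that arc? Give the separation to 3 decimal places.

Raw difference: -170.139 − 121.190 = -291.329°.
Normalise into (−180°, 180°]: -291.329° + 360° = 68.671°.
Positive ⇒ the second point lies to the east; separation 68.671°.

68.671° east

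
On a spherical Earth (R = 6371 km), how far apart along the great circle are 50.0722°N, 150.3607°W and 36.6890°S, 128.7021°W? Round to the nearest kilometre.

Δλ = -128.7021 − -150.3607 = 21.6586°.
Δφ = -36.6890 − 50.0722 = -86.7612°.
a = sin²(Δφ/2) + cos φ₁ · cos φ₂ · sin²(Δλ/2) = 0.489919.
c = 2·atan2(√a, √(1−a)) = 1.55063 rad → d = 6371·c ≈ 9879.09 km.

9879 km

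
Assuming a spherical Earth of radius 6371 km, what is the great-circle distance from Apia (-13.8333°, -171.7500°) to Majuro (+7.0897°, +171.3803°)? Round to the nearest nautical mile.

Δλ = 171.3803 − -171.7500 = 343.1303°; wrapped into (−180°, 180°]: -16.8697°.
Δφ = 7.0897 − -13.8333 = 20.9230°.
a = sin²(Δφ/2) + cos φ₁ · cos φ₂ · sin²(Δλ/2) = 0.053702.
c = 2·atan2(√a, √(1−a)) = 0.46773 rad → d = 6371·c ≈ 2979.88 km ≈ 1609.01 nmi.

1609 nmi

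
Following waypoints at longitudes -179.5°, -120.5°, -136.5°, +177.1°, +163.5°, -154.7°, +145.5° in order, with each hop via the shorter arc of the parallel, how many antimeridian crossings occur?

3

Leg 1: -179.5° → -120.5°, shortest Δλ = 59.0° (east) — does not cross 180°.
Leg 2: -120.5° → -136.5°, shortest Δλ = -16.0° (west) — does not cross 180°.
Leg 3: -136.5° → +177.1°, shortest Δλ = -46.4° (west) — crosses 180°.
Leg 4: +177.1° → +163.5°, shortest Δλ = -13.6° (west) — does not cross 180°.
Leg 5: +163.5° → -154.7°, shortest Δλ = 41.8° (east) — crosses 180°.
Leg 6: -154.7° → +145.5°, shortest Δλ = -59.8° (west) — crosses 180°.
Total crossings: 3.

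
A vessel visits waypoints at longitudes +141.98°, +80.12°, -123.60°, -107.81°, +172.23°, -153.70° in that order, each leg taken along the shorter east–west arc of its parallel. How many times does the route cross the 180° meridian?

Leg 1: +141.98° → +80.12°, shortest Δλ = -61.86° (west) — does not cross 180°.
Leg 2: +80.12° → -123.60°, shortest Δλ = 156.28° (east) — crosses 180°.
Leg 3: -123.60° → -107.81°, shortest Δλ = 15.79° (east) — does not cross 180°.
Leg 4: -107.81° → +172.23°, shortest Δλ = -79.96° (west) — crosses 180°.
Leg 5: +172.23° → -153.70°, shortest Δλ = 34.07° (east) — crosses 180°.
Total crossings: 3.

3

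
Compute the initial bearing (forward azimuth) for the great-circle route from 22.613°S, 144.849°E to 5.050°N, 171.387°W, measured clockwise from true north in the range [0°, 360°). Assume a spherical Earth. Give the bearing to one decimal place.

62.6°

Δλ = -171.387 − 144.849 = -316.236°; wrapped into (−180°, 180°]: 43.764°.
θ = atan2( sin Δλ · cos φ₂ , cos φ₁ · sin φ₂ − sin φ₁ · cos φ₂ · cos Δλ )
  = atan2(0.68900, 0.35787) = 62.553° → normalised to [0°, 360°): 62.553°.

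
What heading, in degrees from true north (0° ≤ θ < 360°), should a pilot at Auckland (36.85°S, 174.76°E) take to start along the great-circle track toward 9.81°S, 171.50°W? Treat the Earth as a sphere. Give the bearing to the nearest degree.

28°

Δλ = -171.50 − 174.76 = -346.26°; wrapped into (−180°, 180°]: 13.74°.
θ = atan2( sin Δλ · cos φ₂ , cos φ₁ · sin φ₂ − sin φ₁ · cos φ₂ · cos Δλ )
  = atan2(0.23404, 0.43770) = 28.134° → normalised to [0°, 360°): 28.134°.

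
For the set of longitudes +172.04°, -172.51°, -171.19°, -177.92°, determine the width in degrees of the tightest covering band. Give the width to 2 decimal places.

16.77°

Sort the longitudes: -177.92°, -172.51°, -171.19°, +172.04°.
Eastward gaps between consecutive values (wrapping around): 5.41°, 1.32°, 343.23°, 10.04°.
Largest gap = 343.23° ⇒ minimal covering band is its complement: 360° − 343.23° = 16.77°.
Band runs from +172.04° eastward to -171.19°, crossing the antimeridian.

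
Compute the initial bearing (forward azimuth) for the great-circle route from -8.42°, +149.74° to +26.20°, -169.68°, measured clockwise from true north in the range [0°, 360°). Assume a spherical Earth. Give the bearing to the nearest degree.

Δλ = -169.68 − 149.74 = -319.42°; wrapped into (−180°, 180°]: 40.58°.
θ = atan2( sin Δλ · cos φ₂ , cos φ₁ · sin φ₂ − sin φ₁ · cos φ₂ · cos Δλ )
  = atan2(0.58367, 0.53653) = 47.410° → normalised to [0°, 360°): 47.410°.

47°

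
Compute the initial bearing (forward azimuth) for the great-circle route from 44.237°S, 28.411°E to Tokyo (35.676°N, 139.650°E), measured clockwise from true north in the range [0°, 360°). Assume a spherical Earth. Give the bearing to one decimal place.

Δλ = 139.650 − 28.411 = 111.239°.
θ = atan2( sin Δλ · cos φ₂ , cos φ₁ · sin φ₂ − sin φ₁ · cos φ₂ · cos Δλ )
  = atan2(0.75715, 0.21255) = 74.320° → normalised to [0°, 360°): 74.320°.

74.3°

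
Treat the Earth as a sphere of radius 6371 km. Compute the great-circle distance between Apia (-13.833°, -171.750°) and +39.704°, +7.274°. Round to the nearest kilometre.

Δλ = 7.274 − -171.750 = 179.024°.
Δφ = 39.704 − -13.833 = 53.537°.
a = sin²(Δφ/2) + cos φ₁ · cos φ₂ · sin²(Δλ/2) = 0.949835.
c = 2·atan2(√a, √(1−a)) = 2.68981 rad → d = 6371·c ≈ 17136.78 km.

17137 km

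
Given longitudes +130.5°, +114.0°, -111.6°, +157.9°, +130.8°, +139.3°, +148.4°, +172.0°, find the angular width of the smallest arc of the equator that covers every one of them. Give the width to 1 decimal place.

134.4°

Sort the longitudes: -111.6°, +114.0°, +130.5°, +130.8°, +139.3°, +148.4°, +157.9°, +172.0°.
Eastward gaps between consecutive values (wrapping around): 225.6°, 16.5°, 0.3°, 8.5°, 9.1°, 9.5°, 14.1°, 76.4°.
Largest gap = 225.6° ⇒ minimal covering band is its complement: 360° − 225.6° = 134.4°.
Band runs from +114.0° eastward to -111.6°, crossing the antimeridian.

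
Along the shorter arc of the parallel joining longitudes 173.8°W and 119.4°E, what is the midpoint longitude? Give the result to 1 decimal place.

152.8°E

Signed shortest Δλ from -173.8° to +119.4° is -66.8°.
Midpoint longitude = -173.8° + (-66.8°)/2 = -173.8° − 33.4° = -207.2°.
Normalise into (−180°, 180°]: +152.8°.
(The naïve average (-173.8 + +119.4)/2 = -27.2° is on the wrong side of the globe.)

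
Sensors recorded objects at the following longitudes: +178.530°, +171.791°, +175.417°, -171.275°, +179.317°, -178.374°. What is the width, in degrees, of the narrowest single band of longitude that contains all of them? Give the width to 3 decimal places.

Sort the longitudes: -178.374°, -171.275°, +171.791°, +175.417°, +178.530°, +179.317°.
Eastward gaps between consecutive values (wrapping around): 7.099°, 343.066°, 3.626°, 3.113°, 0.787°, 2.309°.
Largest gap = 343.066° ⇒ minimal covering band is its complement: 360° − 343.066° = 16.934°.
Band runs from +171.791° eastward to -171.275°, crossing the antimeridian.

16.934°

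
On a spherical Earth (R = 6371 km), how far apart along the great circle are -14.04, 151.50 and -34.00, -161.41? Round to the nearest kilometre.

Δλ = -161.41 − 151.50 = -312.91°; wrapped into (−180°, 180°]: 47.09°.
Δφ = -34.00 − -14.04 = -19.96°.
a = sin²(Δφ/2) + cos φ₁ · cos φ₂ · sin²(Δλ/2) = 0.158377.
c = 2·atan2(√a, √(1−a)) = 0.81860 rad → d = 6371·c ≈ 5215.28 km.

5215 km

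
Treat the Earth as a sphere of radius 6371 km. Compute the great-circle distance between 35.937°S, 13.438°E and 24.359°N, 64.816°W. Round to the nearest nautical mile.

5720 nmi

Δλ = -64.816 − 13.438 = -78.254°.
Δφ = 24.359 − -35.937 = 60.296°.
a = sin²(Δφ/2) + cos φ₁ · cos φ₂ · sin²(Δλ/2) = 0.545957.
c = 2·atan2(√a, √(1−a)) = 1.66284 rad → d = 6371·c ≈ 10593.95 km ≈ 5720.28 nmi.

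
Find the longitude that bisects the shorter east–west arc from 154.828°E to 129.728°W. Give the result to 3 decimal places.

Signed shortest Δλ from +154.828° to -129.728° is +75.444°.
Midpoint longitude = +154.828° + (+75.444°)/2 = +154.828° + 37.722° = +192.550°.
Normalise into (−180°, 180°]: -167.450°.
(The naïve average (+154.828 + -129.728)/2 = 12.55° is on the wrong side of the globe.)

167.450°W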